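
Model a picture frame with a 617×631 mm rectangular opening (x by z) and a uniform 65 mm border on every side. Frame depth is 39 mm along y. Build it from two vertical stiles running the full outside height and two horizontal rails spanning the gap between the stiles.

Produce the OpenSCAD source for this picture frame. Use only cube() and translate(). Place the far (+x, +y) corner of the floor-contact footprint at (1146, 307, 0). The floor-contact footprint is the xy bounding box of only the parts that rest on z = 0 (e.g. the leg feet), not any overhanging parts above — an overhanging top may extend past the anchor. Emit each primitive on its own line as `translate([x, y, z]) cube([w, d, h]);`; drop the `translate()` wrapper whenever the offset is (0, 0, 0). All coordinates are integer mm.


translate([399, 268, 0]) cube([65, 39, 761]);
translate([1081, 268, 0]) cube([65, 39, 761]);
translate([464, 268, 0]) cube([617, 39, 65]);
translate([464, 268, 696]) cube([617, 39, 65]);


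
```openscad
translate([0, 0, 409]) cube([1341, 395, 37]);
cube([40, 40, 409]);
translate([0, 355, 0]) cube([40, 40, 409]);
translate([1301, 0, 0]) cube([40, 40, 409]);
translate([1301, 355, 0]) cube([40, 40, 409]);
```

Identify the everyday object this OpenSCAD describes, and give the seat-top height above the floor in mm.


A bench. The seat-top height is 446 mm.

A long slab on four corner posts — a bench. The slab sits at z = 409 with thickness 37, so the top is 409 + 37 = 446 mm.


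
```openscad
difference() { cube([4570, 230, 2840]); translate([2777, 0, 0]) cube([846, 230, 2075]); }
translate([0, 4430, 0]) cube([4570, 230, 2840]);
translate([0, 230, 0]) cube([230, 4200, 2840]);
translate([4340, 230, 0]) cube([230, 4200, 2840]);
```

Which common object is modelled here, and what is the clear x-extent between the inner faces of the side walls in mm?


A single room. The interior width is 4110 mm.

Four walls enclosing a rectangle with a door in the front wall — a room. Outside width 4570 minus two 230 mm walls gives 4110 mm.


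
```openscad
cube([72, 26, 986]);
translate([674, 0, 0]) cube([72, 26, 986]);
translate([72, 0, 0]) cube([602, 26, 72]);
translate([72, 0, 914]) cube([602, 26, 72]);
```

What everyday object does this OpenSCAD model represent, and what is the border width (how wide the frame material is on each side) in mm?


A picture frame. The border width is 72 mm.

Four thin pieces enclosing a rectangular opening — a picture frame. The two full-height stiles are 986 mm tall; the top rail sits at z = 914 and is 72 mm tall, so the border above the opening is 986 − 914 = 72 mm, matching the stile x-width.


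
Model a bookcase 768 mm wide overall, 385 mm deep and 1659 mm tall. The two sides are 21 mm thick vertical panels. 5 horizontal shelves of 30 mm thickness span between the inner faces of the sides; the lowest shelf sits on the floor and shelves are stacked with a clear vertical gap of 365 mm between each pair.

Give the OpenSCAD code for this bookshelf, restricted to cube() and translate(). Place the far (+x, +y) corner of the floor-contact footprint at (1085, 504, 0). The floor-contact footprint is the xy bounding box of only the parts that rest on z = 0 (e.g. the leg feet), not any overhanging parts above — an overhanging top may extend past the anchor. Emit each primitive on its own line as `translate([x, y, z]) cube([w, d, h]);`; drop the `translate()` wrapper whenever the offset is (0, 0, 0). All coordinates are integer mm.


translate([317, 119, 0]) cube([21, 385, 1659]);
translate([1064, 119, 0]) cube([21, 385, 1659]);
translate([338, 119, 0]) cube([726, 385, 30]);
translate([338, 119, 395]) cube([726, 385, 30]);
translate([338, 119, 790]) cube([726, 385, 30]);
translate([338, 119, 1185]) cube([726, 385, 30]);
translate([338, 119, 1580]) cube([726, 385, 30]);


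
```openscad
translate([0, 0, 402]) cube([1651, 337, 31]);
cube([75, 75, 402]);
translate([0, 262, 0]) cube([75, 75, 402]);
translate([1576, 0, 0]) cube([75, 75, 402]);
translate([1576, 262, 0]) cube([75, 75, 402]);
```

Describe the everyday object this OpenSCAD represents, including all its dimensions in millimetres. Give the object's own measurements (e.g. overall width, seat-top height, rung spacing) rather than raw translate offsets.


A long wooden bench with a 1651 mm (x) × 337 mm (y) seat, 31 mm thick, its top surface 433 mm above the floor. Four 75 mm square legs at the seat corners, flush with the edges, run from z = 0 to the seat underside.


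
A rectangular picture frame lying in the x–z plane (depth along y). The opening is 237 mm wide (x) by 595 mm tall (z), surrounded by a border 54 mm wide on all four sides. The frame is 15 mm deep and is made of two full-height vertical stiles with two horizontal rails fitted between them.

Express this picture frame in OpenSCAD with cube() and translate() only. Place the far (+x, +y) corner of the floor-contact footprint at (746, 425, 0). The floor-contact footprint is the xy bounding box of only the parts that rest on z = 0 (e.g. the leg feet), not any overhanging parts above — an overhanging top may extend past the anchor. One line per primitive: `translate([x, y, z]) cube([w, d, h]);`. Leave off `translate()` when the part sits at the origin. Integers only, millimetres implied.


translate([401, 410, 0]) cube([54, 15, 703]);
translate([692, 410, 0]) cube([54, 15, 703]);
translate([455, 410, 0]) cube([237, 15, 54]);
translate([455, 410, 649]) cube([237, 15, 54]);


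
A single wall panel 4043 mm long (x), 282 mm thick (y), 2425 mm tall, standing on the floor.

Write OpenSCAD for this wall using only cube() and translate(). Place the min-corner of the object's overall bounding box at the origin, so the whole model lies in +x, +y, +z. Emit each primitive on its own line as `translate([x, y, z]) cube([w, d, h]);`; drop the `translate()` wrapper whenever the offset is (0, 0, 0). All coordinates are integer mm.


cube([4043, 282, 2425]);


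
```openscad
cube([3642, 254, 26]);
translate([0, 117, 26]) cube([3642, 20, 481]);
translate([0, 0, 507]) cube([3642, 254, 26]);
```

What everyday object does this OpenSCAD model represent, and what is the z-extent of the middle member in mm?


An I-beam. The web height is 481 mm.

Two wide flanges with a thin centred web — an I-beam. Overall 533 mm minus two 26 mm flanges gives a web of 533 − 2·26 = 481 mm.


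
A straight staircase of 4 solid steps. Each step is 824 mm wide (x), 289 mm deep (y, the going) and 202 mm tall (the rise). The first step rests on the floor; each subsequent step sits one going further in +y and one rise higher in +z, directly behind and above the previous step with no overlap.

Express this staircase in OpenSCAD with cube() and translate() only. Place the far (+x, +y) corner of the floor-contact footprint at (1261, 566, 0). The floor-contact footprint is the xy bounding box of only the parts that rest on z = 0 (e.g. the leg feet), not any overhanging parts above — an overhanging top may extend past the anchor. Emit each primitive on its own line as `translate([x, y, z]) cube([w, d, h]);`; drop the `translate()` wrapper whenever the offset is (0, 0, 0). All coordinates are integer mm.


translate([437, 277, 0]) cube([824, 289, 202]);
translate([437, 566, 202]) cube([824, 289, 202]);
translate([437, 855, 404]) cube([824, 289, 202]);
translate([437, 1144, 606]) cube([824, 289, 202]);


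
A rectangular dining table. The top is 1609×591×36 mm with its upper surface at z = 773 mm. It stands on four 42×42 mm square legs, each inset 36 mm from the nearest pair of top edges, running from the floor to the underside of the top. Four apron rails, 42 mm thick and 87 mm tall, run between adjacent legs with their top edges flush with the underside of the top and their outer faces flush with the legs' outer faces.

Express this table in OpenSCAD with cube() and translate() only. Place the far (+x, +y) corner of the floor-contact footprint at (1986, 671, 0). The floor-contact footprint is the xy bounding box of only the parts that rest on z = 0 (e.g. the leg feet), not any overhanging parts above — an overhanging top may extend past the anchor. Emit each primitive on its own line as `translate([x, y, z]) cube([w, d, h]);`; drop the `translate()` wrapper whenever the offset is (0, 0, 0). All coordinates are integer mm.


translate([413, 116, 737]) cube([1609, 591, 36]);
translate([449, 152, 0]) cube([42, 42, 737]);
translate([1944, 152, 0]) cube([42, 42, 737]);
translate([449, 629, 0]) cube([42, 42, 737]);
translate([1944, 629, 0]) cube([42, 42, 737]);
translate([491, 152, 650]) cube([1453, 42, 87]);
translate([491, 629, 650]) cube([1453, 42, 87]);
translate([449, 194, 650]) cube([42, 435, 87]);
translate([1944, 194, 650]) cube([42, 435, 87]);


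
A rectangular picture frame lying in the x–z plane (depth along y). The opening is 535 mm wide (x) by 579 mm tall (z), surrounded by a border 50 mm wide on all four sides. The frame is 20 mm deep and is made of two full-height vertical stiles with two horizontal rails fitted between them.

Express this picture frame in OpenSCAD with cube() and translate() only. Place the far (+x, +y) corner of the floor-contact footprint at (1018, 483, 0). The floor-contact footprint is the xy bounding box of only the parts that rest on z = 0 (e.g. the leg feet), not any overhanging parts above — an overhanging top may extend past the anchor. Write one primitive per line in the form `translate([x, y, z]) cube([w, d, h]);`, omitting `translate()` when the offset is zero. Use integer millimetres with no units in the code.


translate([383, 463, 0]) cube([50, 20, 679]);
translate([968, 463, 0]) cube([50, 20, 679]);
translate([433, 463, 0]) cube([535, 20, 50]);
translate([433, 463, 629]) cube([535, 20, 50]);


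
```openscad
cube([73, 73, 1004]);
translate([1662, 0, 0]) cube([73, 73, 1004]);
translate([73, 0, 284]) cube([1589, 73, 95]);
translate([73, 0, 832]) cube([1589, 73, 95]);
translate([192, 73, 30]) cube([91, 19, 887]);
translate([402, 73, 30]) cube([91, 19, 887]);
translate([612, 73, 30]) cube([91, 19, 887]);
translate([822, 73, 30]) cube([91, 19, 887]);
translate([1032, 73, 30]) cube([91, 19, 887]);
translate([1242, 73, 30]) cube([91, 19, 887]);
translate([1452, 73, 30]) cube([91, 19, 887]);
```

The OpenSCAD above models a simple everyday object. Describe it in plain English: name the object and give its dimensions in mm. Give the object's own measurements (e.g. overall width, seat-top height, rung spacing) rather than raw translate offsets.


A fence section. Two 73×73 mm posts, 1004 mm tall, stand on the floor with a clear span of 1589 mm between their inner faces. Two horizontal rails of 73×95 mm section span the gap between the posts with their undersides at z = 284 mm and z = 832 mm, flush with the posts' −y face. 7 pickets, each 91 mm wide, 19 mm thick and 887 mm tall, are fixed to the +y face of the rails with their bottoms at z = 30 mm, spaced across the span with a 119 mm gap after the −x post and between neighbouring pickets and before the +x post.


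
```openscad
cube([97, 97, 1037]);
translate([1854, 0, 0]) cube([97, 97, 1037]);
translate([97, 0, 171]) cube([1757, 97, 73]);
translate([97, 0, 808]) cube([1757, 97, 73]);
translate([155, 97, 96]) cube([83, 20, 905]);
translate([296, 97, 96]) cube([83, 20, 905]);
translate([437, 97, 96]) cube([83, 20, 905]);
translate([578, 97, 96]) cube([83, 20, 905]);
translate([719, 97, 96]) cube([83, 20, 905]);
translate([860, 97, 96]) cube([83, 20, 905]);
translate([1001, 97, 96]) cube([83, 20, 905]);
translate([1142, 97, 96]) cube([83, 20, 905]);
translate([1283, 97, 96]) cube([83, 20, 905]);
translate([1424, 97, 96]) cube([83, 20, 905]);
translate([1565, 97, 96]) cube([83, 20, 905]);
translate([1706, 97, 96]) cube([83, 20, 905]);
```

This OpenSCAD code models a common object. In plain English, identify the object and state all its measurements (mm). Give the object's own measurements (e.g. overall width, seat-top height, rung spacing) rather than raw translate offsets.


A fence section. Two 97×97 mm posts, 1037 mm tall, stand on the floor with a clear span of 1757 mm between their inner faces. Two horizontal rails of 97×73 mm section span the gap between the posts with their undersides at z = 171 mm and z = 808 mm, flush with the posts' −y face. 12 pickets, each 83 mm wide, 20 mm thick and 905 mm tall, are fixed to the +y face of the rails with their bottoms at z = 96 mm, spaced across the span with a 58 mm gap after the −x post and between neighbouring pickets, with 65 mm left before the +x post.


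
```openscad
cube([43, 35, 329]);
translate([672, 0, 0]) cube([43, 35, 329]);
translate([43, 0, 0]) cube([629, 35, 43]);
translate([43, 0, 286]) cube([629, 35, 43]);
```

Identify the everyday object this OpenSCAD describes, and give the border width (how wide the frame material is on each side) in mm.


A picture frame. The border width is 43 mm.

Four thin pieces enclosing a rectangular opening — a picture frame. The two full-height stiles are 329 mm tall; the top rail sits at z = 286 and is 43 mm tall, so the border above the opening is 329 − 286 = 43 mm, matching the stile x-width.


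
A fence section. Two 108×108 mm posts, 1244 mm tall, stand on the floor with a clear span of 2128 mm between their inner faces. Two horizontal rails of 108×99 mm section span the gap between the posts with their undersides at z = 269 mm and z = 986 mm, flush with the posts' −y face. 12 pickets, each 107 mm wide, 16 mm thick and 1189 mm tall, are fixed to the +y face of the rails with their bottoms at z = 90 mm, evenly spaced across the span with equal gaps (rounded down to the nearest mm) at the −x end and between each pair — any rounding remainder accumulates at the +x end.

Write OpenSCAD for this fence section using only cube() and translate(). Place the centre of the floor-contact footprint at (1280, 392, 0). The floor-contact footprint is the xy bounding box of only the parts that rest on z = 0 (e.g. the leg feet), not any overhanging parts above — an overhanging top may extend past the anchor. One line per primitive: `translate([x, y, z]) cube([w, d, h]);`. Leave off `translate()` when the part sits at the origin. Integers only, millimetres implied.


translate([108, 338, 0]) cube([108, 108, 1244]);
translate([2344, 338, 0]) cube([108, 108, 1244]);
translate([216, 338, 269]) cube([2128, 108, 99]);
translate([216, 338, 986]) cube([2128, 108, 99]);
translate([280, 446, 90]) cube([107, 16, 1189]);
translate([451, 446, 90]) cube([107, 16, 1189]);
translate([622, 446, 90]) cube([107, 16, 1189]);
translate([793, 446, 90]) cube([107, 16, 1189]);
translate([964, 446, 90]) cube([107, 16, 1189]);
translate([1135, 446, 90]) cube([107, 16, 1189]);
translate([1306, 446, 90]) cube([107, 16, 1189]);
translate([1477, 446, 90]) cube([107, 16, 1189]);
translate([1648, 446, 90]) cube([107, 16, 1189]);
translate([1819, 446, 90]) cube([107, 16, 1189]);
translate([1990, 446, 90]) cube([107, 16, 1189]);
translate([2161, 446, 90]) cube([107, 16, 1189]);


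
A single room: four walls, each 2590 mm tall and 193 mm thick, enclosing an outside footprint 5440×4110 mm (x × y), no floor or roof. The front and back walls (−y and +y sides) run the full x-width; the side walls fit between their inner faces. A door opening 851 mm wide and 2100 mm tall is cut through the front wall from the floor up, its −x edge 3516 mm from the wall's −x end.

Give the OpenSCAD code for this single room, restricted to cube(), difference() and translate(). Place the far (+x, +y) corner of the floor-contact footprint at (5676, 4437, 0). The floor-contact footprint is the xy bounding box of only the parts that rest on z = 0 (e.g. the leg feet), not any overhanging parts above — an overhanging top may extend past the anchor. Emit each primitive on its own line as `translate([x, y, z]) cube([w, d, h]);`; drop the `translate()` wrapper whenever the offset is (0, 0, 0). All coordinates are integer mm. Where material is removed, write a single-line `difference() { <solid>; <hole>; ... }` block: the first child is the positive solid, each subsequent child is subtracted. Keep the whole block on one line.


difference() { translate([236, 327, 0]) cube([5440, 193, 2590]); translate([3752, 327, 0]) cube([851, 193, 2100]); }
translate([236, 4244, 0]) cube([5440, 193, 2590]);
translate([236, 520, 0]) cube([193, 3724, 2590]);
translate([5483, 520, 0]) cube([193, 3724, 2590]);


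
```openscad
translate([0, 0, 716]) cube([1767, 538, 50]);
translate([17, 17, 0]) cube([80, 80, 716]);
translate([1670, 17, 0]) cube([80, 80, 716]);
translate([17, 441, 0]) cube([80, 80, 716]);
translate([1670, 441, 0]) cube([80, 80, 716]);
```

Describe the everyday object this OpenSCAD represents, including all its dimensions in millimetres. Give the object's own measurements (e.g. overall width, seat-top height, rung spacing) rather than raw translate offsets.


A table: top 1767 mm (x) × 538 mm (y), 50 mm thick, upper face at z = 766 mm, on four 80×80 mm square legs, each inset 17 mm from the nearest pair of top edges from z = 0 to the bottom of the top.


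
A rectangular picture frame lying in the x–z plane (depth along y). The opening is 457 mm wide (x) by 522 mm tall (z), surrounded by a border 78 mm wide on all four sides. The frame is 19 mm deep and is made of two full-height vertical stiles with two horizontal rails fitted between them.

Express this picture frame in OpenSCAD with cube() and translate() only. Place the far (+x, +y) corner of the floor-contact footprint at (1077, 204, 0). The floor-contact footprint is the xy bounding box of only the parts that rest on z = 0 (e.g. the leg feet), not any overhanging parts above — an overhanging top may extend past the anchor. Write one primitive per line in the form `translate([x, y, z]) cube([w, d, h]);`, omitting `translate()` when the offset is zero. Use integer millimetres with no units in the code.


translate([464, 185, 0]) cube([78, 19, 678]);
translate([999, 185, 0]) cube([78, 19, 678]);
translate([542, 185, 0]) cube([457, 19, 78]);
translate([542, 185, 600]) cube([457, 19, 78]);


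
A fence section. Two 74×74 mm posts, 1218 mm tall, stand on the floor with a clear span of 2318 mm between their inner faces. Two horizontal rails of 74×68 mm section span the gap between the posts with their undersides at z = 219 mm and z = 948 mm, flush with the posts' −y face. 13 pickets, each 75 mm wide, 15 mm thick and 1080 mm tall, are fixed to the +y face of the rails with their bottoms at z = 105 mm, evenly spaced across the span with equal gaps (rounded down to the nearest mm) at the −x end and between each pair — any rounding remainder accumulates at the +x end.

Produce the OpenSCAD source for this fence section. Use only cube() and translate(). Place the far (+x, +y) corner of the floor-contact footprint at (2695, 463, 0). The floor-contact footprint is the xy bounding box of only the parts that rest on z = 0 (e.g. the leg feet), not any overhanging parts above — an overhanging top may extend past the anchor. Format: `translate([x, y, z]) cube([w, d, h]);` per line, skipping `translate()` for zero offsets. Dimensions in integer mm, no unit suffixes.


translate([229, 389, 0]) cube([74, 74, 1218]);
translate([2621, 389, 0]) cube([74, 74, 1218]);
translate([303, 389, 219]) cube([2318, 74, 68]);
translate([303, 389, 948]) cube([2318, 74, 68]);
translate([398, 463, 105]) cube([75, 15, 1080]);
translate([568, 463, 105]) cube([75, 15, 1080]);
translate([738, 463, 105]) cube([75, 15, 1080]);
translate([908, 463, 105]) cube([75, 15, 1080]);
translate([1078, 463, 105]) cube([75, 15, 1080]);
translate([1248, 463, 105]) cube([75, 15, 1080]);
translate([1418, 463, 105]) cube([75, 15, 1080]);
translate([1588, 463, 105]) cube([75, 15, 1080]);
translate([1758, 463, 105]) cube([75, 15, 1080]);
translate([1928, 463, 105]) cube([75, 15, 1080]);
translate([2098, 463, 105]) cube([75, 15, 1080]);
translate([2268, 463, 105]) cube([75, 15, 1080]);
translate([2438, 463, 105]) cube([75, 15, 1080]);


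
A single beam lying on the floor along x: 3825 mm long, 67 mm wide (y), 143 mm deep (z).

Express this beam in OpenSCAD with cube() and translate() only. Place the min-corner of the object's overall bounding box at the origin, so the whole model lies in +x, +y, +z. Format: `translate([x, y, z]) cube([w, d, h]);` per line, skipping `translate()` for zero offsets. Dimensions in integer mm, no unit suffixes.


cube([3825, 67, 143]);


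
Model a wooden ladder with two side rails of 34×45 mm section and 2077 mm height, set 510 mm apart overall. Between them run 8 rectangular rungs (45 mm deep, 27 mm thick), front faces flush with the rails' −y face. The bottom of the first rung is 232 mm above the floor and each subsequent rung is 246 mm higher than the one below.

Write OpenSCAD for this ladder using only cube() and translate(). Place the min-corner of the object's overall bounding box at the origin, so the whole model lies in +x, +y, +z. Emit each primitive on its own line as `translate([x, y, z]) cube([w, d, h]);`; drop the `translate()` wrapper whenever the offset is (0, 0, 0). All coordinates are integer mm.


cube([34, 45, 2077]);
translate([476, 0, 0]) cube([34, 45, 2077]);
translate([34, 0, 232]) cube([442, 45, 27]);
translate([34, 0, 478]) cube([442, 45, 27]);
translate([34, 0, 724]) cube([442, 45, 27]);
translate([34, 0, 970]) cube([442, 45, 27]);
translate([34, 0, 1216]) cube([442, 45, 27]);
translate([34, 0, 1462]) cube([442, 45, 27]);
translate([34, 0, 1708]) cube([442, 45, 27]);
translate([34, 0, 1954]) cube([442, 45, 27]);


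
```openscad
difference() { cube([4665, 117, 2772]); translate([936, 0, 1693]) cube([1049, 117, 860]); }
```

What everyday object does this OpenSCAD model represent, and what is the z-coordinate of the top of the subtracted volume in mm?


A wall with a window opening. The window head height is 2553 mm.

A wall with a rectangular opening subtracted — a window. Sill at z = 1693, opening 860 mm tall, so the head is at 1693 + 860 = 2553 mm.


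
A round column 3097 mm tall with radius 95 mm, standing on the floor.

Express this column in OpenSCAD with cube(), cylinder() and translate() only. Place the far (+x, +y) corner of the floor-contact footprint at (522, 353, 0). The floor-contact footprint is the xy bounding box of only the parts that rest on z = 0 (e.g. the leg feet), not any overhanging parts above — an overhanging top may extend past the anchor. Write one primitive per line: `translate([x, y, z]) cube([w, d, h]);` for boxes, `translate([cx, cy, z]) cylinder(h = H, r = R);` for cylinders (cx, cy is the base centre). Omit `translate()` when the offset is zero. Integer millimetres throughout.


translate([427, 258, 0]) cylinder(h = 3097, r = 95);


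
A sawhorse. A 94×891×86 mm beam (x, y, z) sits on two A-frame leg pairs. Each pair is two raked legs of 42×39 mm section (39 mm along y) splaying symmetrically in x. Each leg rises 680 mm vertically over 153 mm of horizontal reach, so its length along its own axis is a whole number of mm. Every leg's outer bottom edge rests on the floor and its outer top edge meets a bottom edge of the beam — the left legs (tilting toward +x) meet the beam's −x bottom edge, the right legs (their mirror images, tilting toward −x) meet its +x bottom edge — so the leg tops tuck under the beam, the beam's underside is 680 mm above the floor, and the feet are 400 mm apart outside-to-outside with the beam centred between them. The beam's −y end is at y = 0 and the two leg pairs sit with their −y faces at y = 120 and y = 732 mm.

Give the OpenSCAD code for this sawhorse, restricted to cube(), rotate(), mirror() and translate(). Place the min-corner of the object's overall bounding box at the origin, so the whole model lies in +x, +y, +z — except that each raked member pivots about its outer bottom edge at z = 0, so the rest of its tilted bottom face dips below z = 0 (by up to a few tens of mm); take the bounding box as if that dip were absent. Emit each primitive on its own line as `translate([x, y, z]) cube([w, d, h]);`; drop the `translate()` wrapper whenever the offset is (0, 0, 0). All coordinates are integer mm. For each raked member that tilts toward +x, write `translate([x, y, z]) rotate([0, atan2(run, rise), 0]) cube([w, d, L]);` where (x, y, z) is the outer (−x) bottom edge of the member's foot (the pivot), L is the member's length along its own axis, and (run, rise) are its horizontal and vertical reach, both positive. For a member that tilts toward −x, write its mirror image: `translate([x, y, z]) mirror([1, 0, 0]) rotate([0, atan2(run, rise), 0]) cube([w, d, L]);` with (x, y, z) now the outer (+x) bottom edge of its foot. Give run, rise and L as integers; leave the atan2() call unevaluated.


translate([153, 0, 680]) cube([94, 891, 86]);
translate([0, 120, 0]) rotate([0, atan2(153, 680), 0]) cube([42, 39, 697]);
translate([400, 120, 0]) mirror([1, 0, 0]) rotate([0, atan2(153, 680), 0]) cube([42, 39, 697]);
translate([0, 732, 0]) rotate([0, atan2(153, 680), 0]) cube([42, 39, 697]);
translate([400, 732, 0]) mirror([1, 0, 0]) rotate([0, atan2(153, 680), 0]) cube([42, 39, 697]);


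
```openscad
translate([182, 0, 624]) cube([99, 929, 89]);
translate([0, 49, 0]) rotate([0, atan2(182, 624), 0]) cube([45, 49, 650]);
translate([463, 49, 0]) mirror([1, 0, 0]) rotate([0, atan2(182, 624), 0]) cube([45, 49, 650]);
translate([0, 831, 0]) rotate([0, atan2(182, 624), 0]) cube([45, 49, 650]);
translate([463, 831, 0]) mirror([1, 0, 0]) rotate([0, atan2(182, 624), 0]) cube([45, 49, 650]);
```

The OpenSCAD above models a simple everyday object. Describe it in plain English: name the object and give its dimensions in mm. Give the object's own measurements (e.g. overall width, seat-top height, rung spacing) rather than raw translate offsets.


A sawhorse. A 99×929×89 mm beam (x, y, z) sits on two A-frame leg pairs. Each pair is two raked legs of 45×49 mm section (49 mm along y) splaying symmetrically in x. Each leg rises 624 mm vertically over 182 mm of horizontal reach and is 650 mm long along its own axis. Every leg's outer bottom edge rests on the floor and its outer top edge meets a bottom edge of the beam — the left legs (tilting toward +x) meet the beam's −x bottom edge, the right legs (their mirror images, tilting toward −x) meet its +x bottom edge — so the leg tops tuck under the beam, the beam's underside is 624 mm above the floor, and the feet are 463 mm apart outside-to-outside with the beam centred between them. The two leg pairs are set in 49 mm from either end of the beam.


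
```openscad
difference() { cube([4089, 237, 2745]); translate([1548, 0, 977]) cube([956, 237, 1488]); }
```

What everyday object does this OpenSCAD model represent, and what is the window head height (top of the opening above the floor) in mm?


A wall with a window opening. The window head height is 2465 mm.

A wall with a rectangular opening subtracted — a window. Sill at z = 977, opening 1488 mm tall, so the head is at 977 + 1488 = 2465 mm.


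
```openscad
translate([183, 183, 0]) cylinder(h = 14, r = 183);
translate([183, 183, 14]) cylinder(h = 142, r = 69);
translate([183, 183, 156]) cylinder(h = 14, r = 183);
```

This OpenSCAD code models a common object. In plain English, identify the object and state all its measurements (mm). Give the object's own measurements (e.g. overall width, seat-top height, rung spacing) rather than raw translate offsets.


A spool: two coaxial disc flanges of radius 183 mm and thickness 14 mm, joined by a core cylinder of radius 69 mm and height 142 mm. The lower flange rests on z = 0 and the three cylinders share a vertical axis.


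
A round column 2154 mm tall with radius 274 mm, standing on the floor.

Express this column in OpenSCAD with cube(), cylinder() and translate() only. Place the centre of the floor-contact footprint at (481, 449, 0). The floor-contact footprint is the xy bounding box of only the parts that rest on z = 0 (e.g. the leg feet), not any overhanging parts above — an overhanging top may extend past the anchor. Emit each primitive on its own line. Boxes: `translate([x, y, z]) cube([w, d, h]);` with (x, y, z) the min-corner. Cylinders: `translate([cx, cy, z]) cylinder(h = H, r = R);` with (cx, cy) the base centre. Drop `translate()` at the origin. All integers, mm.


translate([481, 449, 0]) cylinder(h = 2154, r = 274);


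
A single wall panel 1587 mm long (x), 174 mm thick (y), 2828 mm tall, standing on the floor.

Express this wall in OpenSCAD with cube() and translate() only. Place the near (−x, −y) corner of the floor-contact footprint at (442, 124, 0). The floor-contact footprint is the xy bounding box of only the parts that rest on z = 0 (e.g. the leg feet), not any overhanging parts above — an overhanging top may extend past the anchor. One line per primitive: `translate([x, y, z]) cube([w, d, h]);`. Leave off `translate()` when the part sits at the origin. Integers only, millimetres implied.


translate([442, 124, 0]) cube([1587, 174, 2828]);


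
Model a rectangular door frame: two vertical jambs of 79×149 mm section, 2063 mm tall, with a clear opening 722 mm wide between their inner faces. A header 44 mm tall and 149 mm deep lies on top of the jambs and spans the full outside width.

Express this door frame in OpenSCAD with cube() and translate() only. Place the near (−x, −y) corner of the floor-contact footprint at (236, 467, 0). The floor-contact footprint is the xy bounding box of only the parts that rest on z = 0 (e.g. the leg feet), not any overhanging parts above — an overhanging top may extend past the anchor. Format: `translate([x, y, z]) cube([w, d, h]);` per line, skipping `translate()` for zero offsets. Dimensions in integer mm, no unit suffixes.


translate([236, 467, 0]) cube([79, 149, 2063]);
translate([1037, 467, 0]) cube([79, 149, 2063]);
translate([236, 467, 2063]) cube([880, 149, 44]);


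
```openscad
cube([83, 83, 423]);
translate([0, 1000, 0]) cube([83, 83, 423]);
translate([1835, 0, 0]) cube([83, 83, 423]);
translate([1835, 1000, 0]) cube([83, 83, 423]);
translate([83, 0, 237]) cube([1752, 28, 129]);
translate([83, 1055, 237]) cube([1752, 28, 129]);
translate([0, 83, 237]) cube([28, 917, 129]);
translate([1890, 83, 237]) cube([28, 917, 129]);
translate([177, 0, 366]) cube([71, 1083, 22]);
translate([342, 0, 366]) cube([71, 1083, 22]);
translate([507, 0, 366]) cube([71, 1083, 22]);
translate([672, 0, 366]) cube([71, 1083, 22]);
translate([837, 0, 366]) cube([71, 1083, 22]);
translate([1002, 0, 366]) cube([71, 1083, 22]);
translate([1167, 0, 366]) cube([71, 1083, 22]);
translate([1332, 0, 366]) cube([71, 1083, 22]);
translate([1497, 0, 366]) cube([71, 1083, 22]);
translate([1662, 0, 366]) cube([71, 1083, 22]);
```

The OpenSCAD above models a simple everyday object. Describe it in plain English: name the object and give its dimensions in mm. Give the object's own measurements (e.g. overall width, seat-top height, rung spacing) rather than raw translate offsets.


A bed frame 1918 mm long (x) by 1083 mm wide (y). Four 83×83 mm corner posts, 423 mm tall, at the corners of the footprint. Four rails of 28 mm thickness and 129 mm height run between adjacent posts with their undersides at z = 237 mm, their outer faces flush with the outside of the frame (the two x-running rails run between the posts' inner faces; the two y-running rails run between the posts' inner faces). 10 slats, each 71 mm wide (x) and 22 mm thick, lie across the top of the two x-running rails, running the full 1083 mm width of the frame in y; along x they sit between the end posts with a 94 mm gap after the −x posts and between neighbouring slats, leaving 102 mm before the +x posts.


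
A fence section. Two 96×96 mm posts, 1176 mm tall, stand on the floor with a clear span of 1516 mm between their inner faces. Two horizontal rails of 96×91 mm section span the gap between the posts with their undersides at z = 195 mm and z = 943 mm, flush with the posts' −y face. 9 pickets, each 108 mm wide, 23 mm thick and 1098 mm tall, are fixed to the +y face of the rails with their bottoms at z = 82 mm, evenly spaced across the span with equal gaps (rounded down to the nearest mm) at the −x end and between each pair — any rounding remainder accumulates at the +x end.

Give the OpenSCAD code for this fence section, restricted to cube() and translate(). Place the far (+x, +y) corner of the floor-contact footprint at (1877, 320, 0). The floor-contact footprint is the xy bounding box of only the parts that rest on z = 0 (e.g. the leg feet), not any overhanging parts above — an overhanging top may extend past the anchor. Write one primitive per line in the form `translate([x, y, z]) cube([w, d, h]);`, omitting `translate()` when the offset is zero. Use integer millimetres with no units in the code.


translate([169, 224, 0]) cube([96, 96, 1176]);
translate([1781, 224, 0]) cube([96, 96, 1176]);
translate([265, 224, 195]) cube([1516, 96, 91]);
translate([265, 224, 943]) cube([1516, 96, 91]);
translate([319, 320, 82]) cube([108, 23, 1098]);
translate([481, 320, 82]) cube([108, 23, 1098]);
translate([643, 320, 82]) cube([108, 23, 1098]);
translate([805, 320, 82]) cube([108, 23, 1098]);
translate([967, 320, 82]) cube([108, 23, 1098]);
translate([1129, 320, 82]) cube([108, 23, 1098]);
translate([1291, 320, 82]) cube([108, 23, 1098]);
translate([1453, 320, 82]) cube([108, 23, 1098]);
translate([1615, 320, 82]) cube([108, 23, 1098]);


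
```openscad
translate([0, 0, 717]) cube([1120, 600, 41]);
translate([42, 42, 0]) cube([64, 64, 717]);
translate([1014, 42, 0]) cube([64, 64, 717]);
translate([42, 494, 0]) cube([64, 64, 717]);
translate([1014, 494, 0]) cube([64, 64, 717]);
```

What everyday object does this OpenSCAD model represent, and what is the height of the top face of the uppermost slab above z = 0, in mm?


A table. The table height is 758 mm.

A 1120×600×41 slab sits at z = 717 on four 64 mm square posts — a table. The top surface is at 717 + 41 = 758 mm.


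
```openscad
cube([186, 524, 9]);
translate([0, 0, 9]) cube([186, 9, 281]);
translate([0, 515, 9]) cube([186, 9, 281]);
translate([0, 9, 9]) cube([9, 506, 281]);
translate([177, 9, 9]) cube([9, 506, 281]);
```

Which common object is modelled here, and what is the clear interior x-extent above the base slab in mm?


An open box. The internal width is 168 mm.

A 186×524 base slab with four walls standing on it — an open box. The base is 186 mm wide and the walls are 9 mm thick, so the internal width is 186 − 2 × 9 = 168 mm.


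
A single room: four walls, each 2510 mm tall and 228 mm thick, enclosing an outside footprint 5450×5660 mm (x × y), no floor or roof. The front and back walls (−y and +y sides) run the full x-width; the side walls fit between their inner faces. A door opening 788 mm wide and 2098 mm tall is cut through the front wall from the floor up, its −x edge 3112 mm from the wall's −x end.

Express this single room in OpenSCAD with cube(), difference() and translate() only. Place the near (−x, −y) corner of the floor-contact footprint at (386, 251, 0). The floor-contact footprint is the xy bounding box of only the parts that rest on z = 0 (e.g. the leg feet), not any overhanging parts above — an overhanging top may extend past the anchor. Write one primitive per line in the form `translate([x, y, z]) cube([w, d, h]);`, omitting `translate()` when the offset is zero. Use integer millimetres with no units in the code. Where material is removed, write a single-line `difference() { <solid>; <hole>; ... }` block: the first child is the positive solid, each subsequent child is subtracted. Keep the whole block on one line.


difference() { translate([386, 251, 0]) cube([5450, 228, 2510]); translate([3498, 251, 0]) cube([788, 228, 2098]); }
translate([386, 5683, 0]) cube([5450, 228, 2510]);
translate([386, 479, 0]) cube([228, 5204, 2510]);
translate([5608, 479, 0]) cube([228, 5204, 2510]);


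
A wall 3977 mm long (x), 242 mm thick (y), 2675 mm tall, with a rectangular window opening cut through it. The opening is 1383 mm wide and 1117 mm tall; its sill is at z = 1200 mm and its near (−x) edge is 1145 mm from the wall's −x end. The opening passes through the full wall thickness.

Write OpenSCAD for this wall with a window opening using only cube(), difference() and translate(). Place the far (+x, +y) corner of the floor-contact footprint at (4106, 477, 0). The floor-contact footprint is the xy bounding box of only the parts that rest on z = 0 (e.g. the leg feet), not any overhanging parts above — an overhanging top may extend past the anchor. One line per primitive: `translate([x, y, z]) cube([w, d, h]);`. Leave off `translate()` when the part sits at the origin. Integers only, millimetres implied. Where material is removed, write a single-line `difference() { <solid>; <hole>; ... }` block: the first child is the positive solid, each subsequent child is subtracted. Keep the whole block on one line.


difference() { translate([129, 235, 0]) cube([3977, 242, 2675]); translate([1274, 235, 1200]) cube([1383, 242, 1117]); }


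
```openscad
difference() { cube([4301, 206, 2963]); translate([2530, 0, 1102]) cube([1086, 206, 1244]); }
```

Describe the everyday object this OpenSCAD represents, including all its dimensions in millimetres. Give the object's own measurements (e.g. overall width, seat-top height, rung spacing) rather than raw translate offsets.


A wall 4301 mm long (x), 206 mm thick (y), 2963 mm tall, with a rectangular window opening cut through it. The opening is 1086 mm wide and 1244 mm tall; its sill is at z = 1102 mm and its near (−x) edge is 2530 mm from the wall's −x end. The opening passes through the full wall thickness.


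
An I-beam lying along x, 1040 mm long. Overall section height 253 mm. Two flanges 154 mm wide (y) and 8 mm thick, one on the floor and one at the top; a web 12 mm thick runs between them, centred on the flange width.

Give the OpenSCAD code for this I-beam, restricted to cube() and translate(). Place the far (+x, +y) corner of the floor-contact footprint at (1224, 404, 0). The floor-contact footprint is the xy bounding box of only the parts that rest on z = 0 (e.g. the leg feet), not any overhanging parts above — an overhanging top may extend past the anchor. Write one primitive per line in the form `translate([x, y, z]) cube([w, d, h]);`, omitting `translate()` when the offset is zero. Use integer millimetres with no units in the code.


translate([184, 250, 0]) cube([1040, 154, 8]);
translate([184, 321, 8]) cube([1040, 12, 237]);
translate([184, 250, 245]) cube([1040, 154, 8]);


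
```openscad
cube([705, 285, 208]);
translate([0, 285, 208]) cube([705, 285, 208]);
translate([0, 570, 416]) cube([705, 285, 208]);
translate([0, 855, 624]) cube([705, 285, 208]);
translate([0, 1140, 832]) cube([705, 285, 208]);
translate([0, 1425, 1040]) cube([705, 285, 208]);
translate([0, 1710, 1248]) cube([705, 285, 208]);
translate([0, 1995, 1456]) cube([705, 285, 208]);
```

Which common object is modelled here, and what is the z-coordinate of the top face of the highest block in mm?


A staircase. The total rise is 1664 mm.

8 identical blocks, each offset up and back from the previous — a staircase. Each step is 208 mm tall and there are 8 of them, so the total rise is 8 × 208 = 1664 mm.


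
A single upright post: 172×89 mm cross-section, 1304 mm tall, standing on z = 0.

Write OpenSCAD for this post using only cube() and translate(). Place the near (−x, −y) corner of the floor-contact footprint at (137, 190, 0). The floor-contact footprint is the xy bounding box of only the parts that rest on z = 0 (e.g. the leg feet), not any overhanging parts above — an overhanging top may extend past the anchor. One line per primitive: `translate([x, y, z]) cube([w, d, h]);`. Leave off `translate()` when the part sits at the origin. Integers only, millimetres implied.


translate([137, 190, 0]) cube([172, 89, 1304]);


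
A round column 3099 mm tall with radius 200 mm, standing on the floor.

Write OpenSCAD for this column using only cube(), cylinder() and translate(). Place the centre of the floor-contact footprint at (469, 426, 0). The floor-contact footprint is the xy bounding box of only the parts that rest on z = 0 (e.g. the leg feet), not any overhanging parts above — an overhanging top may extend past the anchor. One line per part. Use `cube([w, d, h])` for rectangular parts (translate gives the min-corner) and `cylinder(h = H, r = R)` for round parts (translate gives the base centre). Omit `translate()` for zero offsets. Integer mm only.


translate([469, 426, 0]) cylinder(h = 3099, r = 200);
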